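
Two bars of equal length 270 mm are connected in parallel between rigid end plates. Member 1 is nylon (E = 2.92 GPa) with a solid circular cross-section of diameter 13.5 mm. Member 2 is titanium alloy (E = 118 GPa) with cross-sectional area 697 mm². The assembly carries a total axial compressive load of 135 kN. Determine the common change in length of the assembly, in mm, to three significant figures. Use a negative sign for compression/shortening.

-0.441 mm

A_1 = 143.1 mm².
Equal strain + equilibrium ⇒ each member carries load in proportion to AE: A₁E₁ = 418000 N, A₂E₂ = 82250000 N, ΣAE = 82660000 N.
δ = PL/ΣAE = -135000·270/82660000 = -0.4409 mm.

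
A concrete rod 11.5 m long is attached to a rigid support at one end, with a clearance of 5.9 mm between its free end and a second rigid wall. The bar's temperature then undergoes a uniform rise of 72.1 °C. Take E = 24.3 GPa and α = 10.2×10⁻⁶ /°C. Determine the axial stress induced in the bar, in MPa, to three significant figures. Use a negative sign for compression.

Free thermal expansion αLΔT = 10.2e-6 · 11500 · 72.1 = 8.457 mm.
The walls engage after the gap closes; constrained expansion = 8.457 − 5.9 = 2.557 mm.
The walls impose strain ε = −(2.557)/11500 = -2.2238e-04; σ = Eε = 24300 · -2.2238e-04 = -5.404 MPa.

-5.40 MPa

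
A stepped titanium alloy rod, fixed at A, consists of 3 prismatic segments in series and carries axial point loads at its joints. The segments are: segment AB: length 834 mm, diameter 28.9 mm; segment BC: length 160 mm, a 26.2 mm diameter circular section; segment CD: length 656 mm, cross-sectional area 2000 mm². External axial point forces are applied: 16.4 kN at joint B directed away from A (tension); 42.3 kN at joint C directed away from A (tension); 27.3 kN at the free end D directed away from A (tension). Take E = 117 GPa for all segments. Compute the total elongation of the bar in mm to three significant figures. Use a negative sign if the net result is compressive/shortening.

1.19 mm

Internal axial forces (sectioning from the free end, tension +): N_CD = 27.3 kN, N_BC = 69.6 kN, N_AB = 86 kN.
A_AB = 656 mm².
A_BC = 539.1 mm².
δ_AB = 86000·834/(656·117000) = 0.9345 mm
δ_BC = 69600·160/(539.1·117000) = 0.1765 mm
δ_CD = 27300·656/(2000·117000) = 0.07653 mm
δ = Σδ_i = 1.188 mm.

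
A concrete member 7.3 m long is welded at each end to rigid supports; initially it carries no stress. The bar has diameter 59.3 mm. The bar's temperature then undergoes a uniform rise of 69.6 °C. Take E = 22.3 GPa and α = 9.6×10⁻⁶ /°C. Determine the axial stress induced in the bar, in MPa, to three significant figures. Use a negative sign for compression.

Free thermal expansion αLΔT = 9.6e-6 · 7300 · 69.6 = 4.878 mm.
The walls impose strain ε = −(4.878)/7300 = -6.6816e-04; σ = Eε = 22300 · -6.6816e-04 = -14.9 MPa.

-14.9 MPa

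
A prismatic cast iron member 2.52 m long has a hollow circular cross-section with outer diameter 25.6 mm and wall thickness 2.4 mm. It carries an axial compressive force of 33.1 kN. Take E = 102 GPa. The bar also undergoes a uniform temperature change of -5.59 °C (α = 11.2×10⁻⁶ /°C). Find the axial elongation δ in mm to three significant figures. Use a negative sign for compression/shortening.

-4.83 mm

A = 174.9 mm².
δ_mech = NL/(AE) = -33100·2520/(174.9·102000) = -4.675 mm.
δ_thermal = αLΔT = 11.2e-6·2520·-5.59 = -0.1578 mm.
δ = δ_mech + δ_thermal = -4.833 mm.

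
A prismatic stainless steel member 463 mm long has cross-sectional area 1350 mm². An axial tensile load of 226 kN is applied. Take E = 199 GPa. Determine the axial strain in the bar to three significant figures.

8.41e-04

σ = N/A = 167.4 MPa; ε = σ/E = 167.4/199000 = 8.412e-04.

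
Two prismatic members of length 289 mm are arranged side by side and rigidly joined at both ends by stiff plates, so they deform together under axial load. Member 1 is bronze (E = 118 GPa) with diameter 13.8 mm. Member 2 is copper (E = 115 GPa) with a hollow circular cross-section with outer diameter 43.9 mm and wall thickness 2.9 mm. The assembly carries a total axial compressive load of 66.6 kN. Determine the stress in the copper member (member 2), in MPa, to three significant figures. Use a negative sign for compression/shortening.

A_1 = 149.6 mm².
A_2 = 373.5 mm².
Equal strain + equilibrium ⇒ each member carries load in proportion to AE: A₁E₁ = 17650000 N, A₂E₂ = 42960000 N, ΣAE = 60610000 N.
σ₂ = P·E₂/ΣAE = -66600·115000/60610000 = -126.4 MPa.

-126 MPa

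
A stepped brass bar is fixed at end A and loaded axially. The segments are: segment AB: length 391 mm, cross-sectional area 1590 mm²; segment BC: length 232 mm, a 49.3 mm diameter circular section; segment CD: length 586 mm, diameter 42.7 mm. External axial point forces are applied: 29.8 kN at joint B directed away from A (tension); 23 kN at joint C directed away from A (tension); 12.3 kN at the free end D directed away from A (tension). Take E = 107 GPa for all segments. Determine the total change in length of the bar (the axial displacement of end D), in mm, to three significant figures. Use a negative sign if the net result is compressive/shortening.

Internal axial forces (sectioning from the free end, tension +): N_CD = 12.3 kN, N_BC = 35.3 kN, N_AB = 65.1 kN.
A_BC = 1909 mm².
A_CD = 1432 mm².
δ_AB = 65100·391/(1590·107000) = 0.1496 mm
δ_BC = 35300·232/(1909·107000) = 0.0401 mm
δ_CD = 12300·586/(1432·107000) = 0.04704 mm
δ = Σδ_i = 0.2368 mm.

0.237 mm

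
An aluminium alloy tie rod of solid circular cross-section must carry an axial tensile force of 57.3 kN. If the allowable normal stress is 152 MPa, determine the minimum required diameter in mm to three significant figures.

21.9 mm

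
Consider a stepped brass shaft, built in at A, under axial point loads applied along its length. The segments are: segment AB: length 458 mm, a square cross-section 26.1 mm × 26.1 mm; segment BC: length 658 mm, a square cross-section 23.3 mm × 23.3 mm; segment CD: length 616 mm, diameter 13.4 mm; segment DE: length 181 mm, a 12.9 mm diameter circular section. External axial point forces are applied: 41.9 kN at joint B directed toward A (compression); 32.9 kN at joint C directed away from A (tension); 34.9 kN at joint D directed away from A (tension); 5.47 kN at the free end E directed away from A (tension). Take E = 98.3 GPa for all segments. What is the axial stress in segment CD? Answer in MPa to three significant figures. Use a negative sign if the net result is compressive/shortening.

286 MPa

Internal axial forces (sectioning from the free end, tension +): N_DE = 5.47 kN, N_CD = 40.37 kN, N_BC = 73.27 kN, N_AB = 31.37 kN.
A_CD = 141 mm².
σ_CD = N_CD/A_CD = 40370/141 = 286.3 MPa.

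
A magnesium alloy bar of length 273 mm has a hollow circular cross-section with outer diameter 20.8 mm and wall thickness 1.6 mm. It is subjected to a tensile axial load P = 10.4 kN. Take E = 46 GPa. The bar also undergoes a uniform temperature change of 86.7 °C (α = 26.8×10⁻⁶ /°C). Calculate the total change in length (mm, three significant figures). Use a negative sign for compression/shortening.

A = 96.51 mm².
δ_mech = NL/(AE) = 10400·273/(96.51·46000) = 0.6395 mm.
δ_thermal = αLΔT = 26.8e-6·273·86.7 = 0.6343 mm.
δ = δ_mech + δ_thermal = 1.274 mm.

1.27 mm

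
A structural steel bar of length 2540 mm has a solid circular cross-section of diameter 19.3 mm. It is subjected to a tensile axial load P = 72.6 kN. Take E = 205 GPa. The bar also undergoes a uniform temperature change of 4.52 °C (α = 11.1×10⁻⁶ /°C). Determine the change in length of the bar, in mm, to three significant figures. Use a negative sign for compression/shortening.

A = 292.6 mm².
δ_mech = NL/(AE) = 72600·2540/(292.6·205000) = 3.075 mm.
δ_thermal = αLΔT = 11.1e-6·2540·4.52 = 0.1274 mm.
δ = δ_mech + δ_thermal = 3.202 mm.

3.20 mm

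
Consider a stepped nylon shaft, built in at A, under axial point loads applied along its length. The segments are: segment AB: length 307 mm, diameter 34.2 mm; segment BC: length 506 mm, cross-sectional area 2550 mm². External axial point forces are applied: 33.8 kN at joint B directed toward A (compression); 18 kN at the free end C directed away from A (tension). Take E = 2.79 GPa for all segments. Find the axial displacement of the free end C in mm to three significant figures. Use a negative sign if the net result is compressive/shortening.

-0.612 mm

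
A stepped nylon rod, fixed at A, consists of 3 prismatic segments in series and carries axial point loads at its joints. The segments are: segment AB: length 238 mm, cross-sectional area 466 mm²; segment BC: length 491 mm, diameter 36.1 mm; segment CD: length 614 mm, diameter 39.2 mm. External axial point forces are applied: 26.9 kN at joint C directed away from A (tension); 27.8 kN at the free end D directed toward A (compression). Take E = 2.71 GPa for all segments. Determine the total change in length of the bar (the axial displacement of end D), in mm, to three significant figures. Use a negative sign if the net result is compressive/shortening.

Internal axial forces (sectioning from the free end, tension +): N_CD = -27.8 kN, N_BC = -0.9 kN, N_AB = -0.9 kN.
A_BC = 1024 mm².
A_CD = 1207 mm².
δ_AB = -900·238/(466·2710) = -0.1696 mm
δ_BC = -900·491/(1024·2710) = -0.1593 mm
δ_CD = -27800·614/(1207·2710) = -5.219 mm
δ = Σδ_i = -5.548 mm.

-5.55 mm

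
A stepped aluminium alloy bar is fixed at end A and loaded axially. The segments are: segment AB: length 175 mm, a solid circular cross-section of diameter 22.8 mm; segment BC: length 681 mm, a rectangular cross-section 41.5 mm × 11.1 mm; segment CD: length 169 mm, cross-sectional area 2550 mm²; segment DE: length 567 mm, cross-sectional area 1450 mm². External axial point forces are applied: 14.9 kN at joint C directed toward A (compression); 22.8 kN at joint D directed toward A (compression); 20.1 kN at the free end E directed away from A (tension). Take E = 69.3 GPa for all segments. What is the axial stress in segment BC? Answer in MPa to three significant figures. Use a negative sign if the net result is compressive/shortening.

-38.2 MPa

Internal axial forces (sectioning from the free end, tension +): N_DE = 20.1 kN, N_CD = -2.7 kN, N_BC = -17.6 kN, N_AB = -17.6 kN.
A_BC = 460.6 mm².
σ_BC = N_BC/A_BC = -17600/460.6 = -38.21 MPa.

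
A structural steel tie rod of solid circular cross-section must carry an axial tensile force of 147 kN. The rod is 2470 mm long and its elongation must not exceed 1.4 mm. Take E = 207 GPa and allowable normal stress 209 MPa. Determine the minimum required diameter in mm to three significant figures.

39.9 mm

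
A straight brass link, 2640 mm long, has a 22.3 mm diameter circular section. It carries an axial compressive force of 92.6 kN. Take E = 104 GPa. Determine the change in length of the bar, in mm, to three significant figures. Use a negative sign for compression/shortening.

A = 390.6 mm².
δ_mech = NL/(AE) = -92600·2640/(390.6·104000) = -6.018 mm.

-6.02 mm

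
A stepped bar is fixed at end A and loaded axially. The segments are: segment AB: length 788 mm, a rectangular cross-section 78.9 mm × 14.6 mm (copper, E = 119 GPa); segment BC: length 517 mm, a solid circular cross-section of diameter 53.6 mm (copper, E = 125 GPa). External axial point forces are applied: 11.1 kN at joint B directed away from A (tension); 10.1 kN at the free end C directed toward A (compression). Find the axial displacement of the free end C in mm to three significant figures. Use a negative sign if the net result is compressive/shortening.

Internal axial forces (sectioning from the free end, tension +): N_BC = -10.1 kN, N_AB = 1 kN.
A_AB = 1152 mm².
A_BC = 2256 mm².
δ_AB = 1000·788/(1152·119000) = 0.005748 mm
δ_BC = -10100·517/(2256·125000) = -0.01851 mm
δ = Σδ_i = -0.01276 mm.

-0.0128 mm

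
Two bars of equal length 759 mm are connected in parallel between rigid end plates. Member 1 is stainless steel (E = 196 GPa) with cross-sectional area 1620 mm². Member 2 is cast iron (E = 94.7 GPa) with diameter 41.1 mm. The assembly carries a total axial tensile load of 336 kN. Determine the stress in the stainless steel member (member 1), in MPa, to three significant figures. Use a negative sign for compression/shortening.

A_2 = 1327 mm².
Equal strain + equilibrium ⇒ each member carries load in proportion to AE: A₁E₁ = 317500000 N, A₂E₂ = 125600000 N, ΣAE = 443200000 N.
σ₁ = P·E₁/ΣAE = 336000·196000/443200000 = 148.6 MPa.

149 MPa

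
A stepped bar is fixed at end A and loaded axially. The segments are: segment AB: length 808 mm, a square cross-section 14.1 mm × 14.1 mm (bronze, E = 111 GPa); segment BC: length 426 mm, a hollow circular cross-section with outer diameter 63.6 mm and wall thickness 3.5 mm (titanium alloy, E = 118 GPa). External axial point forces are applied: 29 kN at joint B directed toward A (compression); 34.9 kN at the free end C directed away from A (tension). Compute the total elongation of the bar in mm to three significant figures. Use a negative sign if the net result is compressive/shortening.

0.407 mm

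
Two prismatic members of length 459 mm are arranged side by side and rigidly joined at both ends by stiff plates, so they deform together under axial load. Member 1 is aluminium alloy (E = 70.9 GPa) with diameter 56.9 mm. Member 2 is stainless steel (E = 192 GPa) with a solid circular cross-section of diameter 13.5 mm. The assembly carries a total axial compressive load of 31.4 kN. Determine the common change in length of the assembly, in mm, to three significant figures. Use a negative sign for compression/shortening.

A_1 = 2543 mm².
A_2 = 143.1 mm².
Equal strain + equilibrium ⇒ each member carries load in proportion to AE: A₁E₁ = 180300000 N, A₂E₂ = 27480000 N, ΣAE = 207800000 N.
δ = PL/ΣAE = -31400·459/207800000 = -0.06937 mm.

-0.0694 mm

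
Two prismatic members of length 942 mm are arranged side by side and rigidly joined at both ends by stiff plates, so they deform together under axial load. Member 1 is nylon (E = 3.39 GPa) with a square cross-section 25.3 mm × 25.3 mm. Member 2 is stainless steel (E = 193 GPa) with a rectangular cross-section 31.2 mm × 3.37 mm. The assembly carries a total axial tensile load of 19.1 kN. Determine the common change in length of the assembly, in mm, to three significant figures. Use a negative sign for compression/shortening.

0.801 mm

A_1 = 640.1 mm².
A_2 = 105.1 mm².
Equal strain + equilibrium ⇒ each member carries load in proportion to AE: A₁E₁ = 2170000 N, A₂E₂ = 20290000 N, ΣAE = 22460000 N.
δ = PL/ΣAE = 19100·942/22460000 = 0.801 mm.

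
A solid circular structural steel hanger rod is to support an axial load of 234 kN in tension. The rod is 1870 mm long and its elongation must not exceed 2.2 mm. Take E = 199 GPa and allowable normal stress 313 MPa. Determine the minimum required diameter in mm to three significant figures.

Required area A ≥ P/σ_allow = 234000/313 = 747.6 mm².
For a solid circular section, d ≥ √(4A/π) = 30.85 mm.
Elongation limit: A ≥ PL/(Eδ_allow) = 234000·1870/(199000·2.2) = 999.5 mm² ⇒ d ≥ 35.67 mm.
The elongation limit governs.

35.7 mm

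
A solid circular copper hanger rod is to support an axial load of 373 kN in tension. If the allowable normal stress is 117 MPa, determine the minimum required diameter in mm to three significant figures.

63.7 mm

Required area A ≥ P/σ_allow = 373000/117 = 3188 mm².
For a solid circular section, d ≥ √(4A/π) = 63.71 mm.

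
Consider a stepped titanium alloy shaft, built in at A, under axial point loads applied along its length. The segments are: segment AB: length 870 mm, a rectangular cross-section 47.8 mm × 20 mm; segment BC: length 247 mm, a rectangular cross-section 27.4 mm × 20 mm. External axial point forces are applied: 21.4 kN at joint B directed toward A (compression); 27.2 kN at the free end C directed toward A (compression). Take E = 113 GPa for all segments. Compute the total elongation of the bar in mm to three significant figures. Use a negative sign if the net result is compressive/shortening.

Internal axial forces (sectioning from the free end, tension +): N_BC = -27.2 kN, N_AB = -48.6 kN.
A_AB = 956 mm².
A_BC = 548 mm².
δ_AB = -48600·870/(956·113000) = -0.3914 mm
δ_BC = -27200·247/(548·113000) = -0.1085 mm
δ = Σδ_i = -0.4999 mm.

-0.500 mm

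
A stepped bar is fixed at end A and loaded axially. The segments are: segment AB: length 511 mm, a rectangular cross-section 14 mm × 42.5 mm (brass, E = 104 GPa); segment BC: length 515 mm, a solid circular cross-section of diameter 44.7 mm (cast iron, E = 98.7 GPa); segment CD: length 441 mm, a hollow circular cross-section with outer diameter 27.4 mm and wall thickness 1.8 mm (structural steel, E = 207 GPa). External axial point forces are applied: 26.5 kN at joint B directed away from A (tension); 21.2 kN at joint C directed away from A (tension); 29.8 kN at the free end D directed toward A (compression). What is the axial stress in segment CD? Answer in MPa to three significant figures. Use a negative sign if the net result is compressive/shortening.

-206 MPa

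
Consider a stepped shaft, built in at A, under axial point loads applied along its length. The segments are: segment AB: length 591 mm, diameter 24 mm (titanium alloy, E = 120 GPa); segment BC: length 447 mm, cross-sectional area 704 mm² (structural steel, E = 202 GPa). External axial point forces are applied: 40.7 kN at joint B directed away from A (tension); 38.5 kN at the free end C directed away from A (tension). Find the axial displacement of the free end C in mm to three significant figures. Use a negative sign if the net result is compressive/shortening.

Internal axial forces (sectioning from the free end, tension +): N_BC = 38.5 kN, N_AB = 79.2 kN.
A_AB = 452.4 mm².
δ_AB = 79200·591/(452.4·120000) = 0.8622 mm
δ_BC = 38500·447/(704·202000) = 0.121 mm
δ = Σδ_i = 0.9832 mm.

0.983 mm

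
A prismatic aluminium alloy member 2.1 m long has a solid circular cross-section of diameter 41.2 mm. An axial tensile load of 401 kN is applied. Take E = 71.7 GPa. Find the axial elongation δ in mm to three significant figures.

8.81 mm

A = 1333 mm².
δ_mech = NL/(AE) = 401000·2100/(1333·71700) = 8.81 mm.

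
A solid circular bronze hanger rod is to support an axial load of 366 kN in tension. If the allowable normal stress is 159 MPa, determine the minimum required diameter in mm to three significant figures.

54.1 mm

Required area A ≥ P/σ_allow = 366000/159 = 2302 mm².
For a solid circular section, d ≥ √(4A/π) = 54.14 mm.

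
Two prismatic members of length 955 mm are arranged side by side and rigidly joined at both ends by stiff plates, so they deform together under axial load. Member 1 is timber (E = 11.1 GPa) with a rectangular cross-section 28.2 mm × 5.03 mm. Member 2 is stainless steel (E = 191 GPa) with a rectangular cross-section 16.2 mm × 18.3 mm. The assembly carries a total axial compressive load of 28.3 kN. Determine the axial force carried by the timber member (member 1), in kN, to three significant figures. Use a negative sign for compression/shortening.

-0.766 kN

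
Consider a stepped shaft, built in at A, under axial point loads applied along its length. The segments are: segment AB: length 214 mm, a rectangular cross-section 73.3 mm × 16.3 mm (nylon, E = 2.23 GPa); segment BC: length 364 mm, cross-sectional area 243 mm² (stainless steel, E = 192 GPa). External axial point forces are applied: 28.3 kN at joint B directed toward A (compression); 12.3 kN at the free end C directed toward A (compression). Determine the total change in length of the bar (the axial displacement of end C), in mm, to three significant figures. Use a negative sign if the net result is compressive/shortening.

Internal axial forces (sectioning from the free end, tension +): N_BC = -12.3 kN, N_AB = -40.6 kN.
A_AB = 1195 mm².
δ_AB = -40600·214/(1195·2230) = -3.261 mm
δ_BC = -12300·364/(243·192000) = -0.09596 mm
δ = Σδ_i = -3.357 mm.

-3.36 mm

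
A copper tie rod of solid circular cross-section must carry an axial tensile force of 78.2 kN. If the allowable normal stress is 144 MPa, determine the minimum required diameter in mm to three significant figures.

Required area A ≥ P/σ_allow = 78200/144 = 543.1 mm².
For a solid circular section, d ≥ √(4A/π) = 26.3 mm.

26.3 mm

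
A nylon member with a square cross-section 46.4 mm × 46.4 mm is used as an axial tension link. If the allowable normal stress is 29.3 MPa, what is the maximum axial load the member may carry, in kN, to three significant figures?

A = 2153 mm².
P_max = σ_allow · A = 29.3 · 2153 = 63080 N = 63.08 kN.

63.1 kN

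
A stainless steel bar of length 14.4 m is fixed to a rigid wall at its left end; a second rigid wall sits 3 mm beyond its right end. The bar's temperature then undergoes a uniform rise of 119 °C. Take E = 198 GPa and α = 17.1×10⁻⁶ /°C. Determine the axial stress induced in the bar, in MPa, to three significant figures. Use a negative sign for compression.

Free thermal expansion αLΔT = 17.1e-6 · 14400 · 119 = 29.3 mm.
The walls engage after the gap closes; constrained expansion = 29.3 − 3 = 26.3 mm.
The walls impose strain ε = −(26.3)/14400 = -1.8266e-03; σ = Eε = 198000 · -1.8266e-03 = -361.7 MPa.

-362 MPa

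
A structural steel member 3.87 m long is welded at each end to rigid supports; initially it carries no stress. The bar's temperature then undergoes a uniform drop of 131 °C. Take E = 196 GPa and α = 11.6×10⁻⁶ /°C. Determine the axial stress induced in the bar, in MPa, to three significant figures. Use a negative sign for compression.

298 MPa

Free thermal expansion αLΔT = 11.6e-6 · 3870 · -131 = -5.881 mm.
The walls impose strain ε = −(-5.881)/3870 = 1.5196e-03; σ = Eε = 196000 · 1.5196e-03 = 297.8 MPa.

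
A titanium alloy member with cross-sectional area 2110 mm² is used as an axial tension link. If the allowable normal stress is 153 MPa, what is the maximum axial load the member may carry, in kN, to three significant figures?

323 kN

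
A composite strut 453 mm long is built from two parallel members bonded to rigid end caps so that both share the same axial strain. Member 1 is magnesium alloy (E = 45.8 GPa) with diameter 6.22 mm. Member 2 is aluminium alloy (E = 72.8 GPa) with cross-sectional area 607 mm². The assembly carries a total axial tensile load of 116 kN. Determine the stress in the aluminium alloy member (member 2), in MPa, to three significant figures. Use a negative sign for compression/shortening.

A_1 = 30.39 mm².
Equal strain + equilibrium ⇒ each member carries load in proportion to AE: A₁E₁ = 1392000 N, A₂E₂ = 44190000 N, ΣAE = 45580000 N.
σ₂ = P·E₂/ΣAE = 116000·72800/45580000 = 185.3 MPa.

185 MPa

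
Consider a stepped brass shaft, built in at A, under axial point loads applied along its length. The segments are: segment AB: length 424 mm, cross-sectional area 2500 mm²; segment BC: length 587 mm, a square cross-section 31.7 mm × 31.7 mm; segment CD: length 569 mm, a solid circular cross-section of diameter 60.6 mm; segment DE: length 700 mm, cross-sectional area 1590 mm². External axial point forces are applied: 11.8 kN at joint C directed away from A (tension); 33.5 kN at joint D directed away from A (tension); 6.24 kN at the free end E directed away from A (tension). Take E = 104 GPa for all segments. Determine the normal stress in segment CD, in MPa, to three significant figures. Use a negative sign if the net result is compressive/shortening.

13.8 MPa

Internal axial forces (sectioning from the free end, tension +): N_DE = 6.24 kN, N_CD = 39.74 kN, N_BC = 51.54 kN, N_AB = 51.54 kN.
A_CD = 2884 mm².
σ_CD = N_CD/A_CD = 39740/2884 = 13.78 MPa.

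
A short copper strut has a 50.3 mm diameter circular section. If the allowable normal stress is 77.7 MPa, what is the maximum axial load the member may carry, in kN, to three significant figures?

154 kN

A = 1987 mm².
P_max = σ_allow · A = 77.7 · 1987 = 154400 N = 154.4 kN.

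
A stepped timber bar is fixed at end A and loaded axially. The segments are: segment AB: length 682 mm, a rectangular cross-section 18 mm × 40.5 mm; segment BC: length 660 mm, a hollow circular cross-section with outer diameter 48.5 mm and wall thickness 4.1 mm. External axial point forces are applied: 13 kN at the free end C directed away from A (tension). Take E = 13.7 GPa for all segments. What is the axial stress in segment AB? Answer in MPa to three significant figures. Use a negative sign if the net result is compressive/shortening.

17.8 MPa

Internal axial forces (sectioning from the free end, tension +): N_BC = 13 kN, N_AB = 13 kN.
A_AB = 729 mm².
σ_AB = N_AB/A_AB = 13000/729 = 17.83 MPa.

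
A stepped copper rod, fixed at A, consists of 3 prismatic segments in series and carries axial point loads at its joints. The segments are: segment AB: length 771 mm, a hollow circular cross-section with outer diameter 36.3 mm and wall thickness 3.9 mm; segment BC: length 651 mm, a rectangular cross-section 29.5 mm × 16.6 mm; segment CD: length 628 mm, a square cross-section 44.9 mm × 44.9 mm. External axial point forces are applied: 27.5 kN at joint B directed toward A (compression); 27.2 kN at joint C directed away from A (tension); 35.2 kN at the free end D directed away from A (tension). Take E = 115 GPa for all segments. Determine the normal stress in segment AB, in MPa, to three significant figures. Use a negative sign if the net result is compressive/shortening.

Internal axial forces (sectioning from the free end, tension +): N_CD = 35.2 kN, N_BC = 62.4 kN, N_AB = 34.9 kN.
A_AB = 397 mm².
σ_AB = N_AB/A_AB = 34900/397 = 87.92 MPa.

87.9 MPa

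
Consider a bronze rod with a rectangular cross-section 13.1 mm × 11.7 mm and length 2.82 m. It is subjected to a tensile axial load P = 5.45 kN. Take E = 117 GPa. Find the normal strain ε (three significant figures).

A = 153.3 mm².
σ = N/A = 35.56 MPa; ε = σ/E = 35.56/117000 = 3.039e-04.

3.04e-04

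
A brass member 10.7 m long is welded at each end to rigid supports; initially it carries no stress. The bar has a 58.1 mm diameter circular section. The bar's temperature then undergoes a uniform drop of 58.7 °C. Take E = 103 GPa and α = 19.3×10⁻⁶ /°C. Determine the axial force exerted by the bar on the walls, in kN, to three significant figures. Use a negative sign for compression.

309 kN

Free thermal expansion αLΔT = 19.3e-6 · 10700 · -58.7 = -12.12 mm.
The walls impose strain ε = −(-12.12)/10700 = 1.1329e-03; σ = Eε = 103000 · 1.1329e-03 = 116.7 MPa.
Wall reaction R = σ·A = 116.7·2651 = 309400 N = 309.4 kN.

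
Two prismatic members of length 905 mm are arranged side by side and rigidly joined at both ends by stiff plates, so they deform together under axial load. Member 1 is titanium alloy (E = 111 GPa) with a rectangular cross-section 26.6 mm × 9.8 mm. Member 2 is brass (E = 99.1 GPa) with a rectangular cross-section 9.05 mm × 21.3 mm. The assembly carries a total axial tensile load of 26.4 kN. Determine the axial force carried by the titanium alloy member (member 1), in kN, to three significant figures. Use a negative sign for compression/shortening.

A_1 = 260.7 mm².
A_2 = 192.8 mm².
Equal strain + equilibrium ⇒ each member carries load in proportion to AE: A₁E₁ = 28940000 N, A₂E₂ = 19100000 N, ΣAE = 48040000 N.
F₁ = P·A₁E₁/ΣAE = 26400·28940000/48040000 = 15900 N.

15.9 kN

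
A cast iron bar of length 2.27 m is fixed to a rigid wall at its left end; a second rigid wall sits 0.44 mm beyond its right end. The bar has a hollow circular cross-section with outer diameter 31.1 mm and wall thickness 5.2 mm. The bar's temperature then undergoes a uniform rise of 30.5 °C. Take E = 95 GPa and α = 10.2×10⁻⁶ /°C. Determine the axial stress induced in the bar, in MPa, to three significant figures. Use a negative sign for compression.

-11.1 MPa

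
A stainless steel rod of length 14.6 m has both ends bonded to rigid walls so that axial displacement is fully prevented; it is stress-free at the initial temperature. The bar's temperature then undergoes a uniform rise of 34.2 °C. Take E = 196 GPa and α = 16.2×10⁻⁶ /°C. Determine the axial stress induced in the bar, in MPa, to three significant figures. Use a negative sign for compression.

-109 MPa

Free thermal expansion αLΔT = 16.2e-6 · 14600 · 34.2 = 8.089 mm.
The walls impose strain ε = −(8.089)/14600 = -5.5404e-04; σ = Eε = 196000 · -5.5404e-04 = -108.6 MPa.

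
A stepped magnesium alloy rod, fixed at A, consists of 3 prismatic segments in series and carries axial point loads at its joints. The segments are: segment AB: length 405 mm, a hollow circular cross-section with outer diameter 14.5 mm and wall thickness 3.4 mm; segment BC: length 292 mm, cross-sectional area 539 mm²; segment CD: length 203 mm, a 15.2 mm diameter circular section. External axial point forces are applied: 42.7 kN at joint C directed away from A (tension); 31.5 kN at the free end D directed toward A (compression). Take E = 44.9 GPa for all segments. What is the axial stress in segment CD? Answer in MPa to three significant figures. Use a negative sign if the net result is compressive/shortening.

-174 MPa

Internal axial forces (sectioning from the free end, tension +): N_CD = -31.5 kN, N_BC = 11.2 kN, N_AB = 11.2 kN.
A_CD = 181.5 mm².
σ_CD = N_CD/A_CD = -31500/181.5 = -173.6 MPa.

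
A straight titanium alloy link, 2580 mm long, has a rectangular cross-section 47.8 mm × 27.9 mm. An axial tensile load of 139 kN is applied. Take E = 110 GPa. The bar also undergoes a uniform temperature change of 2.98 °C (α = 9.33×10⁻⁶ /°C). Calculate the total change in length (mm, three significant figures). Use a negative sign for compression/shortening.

2.52 mm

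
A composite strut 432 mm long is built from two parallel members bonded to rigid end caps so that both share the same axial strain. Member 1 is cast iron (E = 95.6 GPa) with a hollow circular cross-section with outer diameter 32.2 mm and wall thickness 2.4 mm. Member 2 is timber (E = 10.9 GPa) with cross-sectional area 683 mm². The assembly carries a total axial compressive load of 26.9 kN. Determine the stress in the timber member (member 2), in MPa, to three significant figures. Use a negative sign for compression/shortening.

-10.1 MPa

A_1 = 224.7 mm².
Equal strain + equilibrium ⇒ each member carries load in proportion to AE: A₁E₁ = 21480000 N, A₂E₂ = 7445000 N, ΣAE = 28920000 N.
σ₂ = P·E₂/ΣAE = -26900·10900/28920000 = -10.14 MPa.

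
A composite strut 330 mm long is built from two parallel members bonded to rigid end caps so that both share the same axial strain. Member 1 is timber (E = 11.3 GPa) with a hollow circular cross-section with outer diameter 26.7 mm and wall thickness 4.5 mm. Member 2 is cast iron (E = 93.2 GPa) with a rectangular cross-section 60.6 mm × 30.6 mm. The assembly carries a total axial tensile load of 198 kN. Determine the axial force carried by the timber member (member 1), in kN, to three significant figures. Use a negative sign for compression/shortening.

3.98 kN

A_1 = 313.8 mm².
A_2 = 1854 mm².
Equal strain + equilibrium ⇒ each member carries load in proportion to AE: A₁E₁ = 3546000 N, A₂E₂ = 172800000 N, ΣAE = 176400000 N.
F₁ = P·A₁E₁/ΣAE = 198000·3546000/176400000 = 3981 N.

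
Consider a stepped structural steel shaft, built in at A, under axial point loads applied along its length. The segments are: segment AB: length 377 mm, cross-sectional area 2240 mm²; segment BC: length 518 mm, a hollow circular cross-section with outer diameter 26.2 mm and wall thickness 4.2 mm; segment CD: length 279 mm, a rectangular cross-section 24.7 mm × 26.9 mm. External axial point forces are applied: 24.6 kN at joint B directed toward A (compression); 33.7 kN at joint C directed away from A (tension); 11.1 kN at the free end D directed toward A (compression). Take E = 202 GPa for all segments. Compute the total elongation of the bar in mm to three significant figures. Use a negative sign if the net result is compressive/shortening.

Internal axial forces (sectioning from the free end, tension +): N_CD = -11.1 kN, N_BC = 22.6 kN, N_AB = -2 kN.
A_BC = 290.3 mm².
A_CD = 664.4 mm².
δ_AB = -2000·377/(2240·202000) = -0.001666 mm
δ_BC = 22600·518/(290.3·202000) = 0.1996 mm
δ_CD = -11100·279/(664.4·202000) = -0.02307 mm
δ = Σδ_i = 0.1749 mm.

0.175 mm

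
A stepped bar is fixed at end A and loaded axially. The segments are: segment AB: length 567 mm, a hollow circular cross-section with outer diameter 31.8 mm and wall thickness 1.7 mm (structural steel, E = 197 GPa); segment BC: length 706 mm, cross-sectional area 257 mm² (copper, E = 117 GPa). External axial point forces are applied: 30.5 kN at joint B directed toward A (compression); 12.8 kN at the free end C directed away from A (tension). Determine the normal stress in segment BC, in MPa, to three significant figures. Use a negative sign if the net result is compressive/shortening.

49.8 MPa

Internal axial forces (sectioning from the free end, tension +): N_BC = 12.8 kN, N_AB = -17.7 kN.
σ_BC = N_BC/A_BC = 12800/257 = 49.81 MPa.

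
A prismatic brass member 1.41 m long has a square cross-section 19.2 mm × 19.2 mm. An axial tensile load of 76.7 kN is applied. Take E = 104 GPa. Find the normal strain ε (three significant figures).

A = 368.6 mm².
σ = N/A = 208.1 MPa; ε = σ/E = 208.1/104000 = 2.001e-03.

0.00200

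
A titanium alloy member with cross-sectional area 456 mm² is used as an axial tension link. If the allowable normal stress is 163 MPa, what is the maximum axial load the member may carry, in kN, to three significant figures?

74.3 kN

P_max = σ_allow · A = 163 · 456 = 74330 N = 74.33 kN.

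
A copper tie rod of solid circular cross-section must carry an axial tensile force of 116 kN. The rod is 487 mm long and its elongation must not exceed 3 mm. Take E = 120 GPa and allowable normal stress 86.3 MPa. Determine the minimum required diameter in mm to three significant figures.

41.4 mm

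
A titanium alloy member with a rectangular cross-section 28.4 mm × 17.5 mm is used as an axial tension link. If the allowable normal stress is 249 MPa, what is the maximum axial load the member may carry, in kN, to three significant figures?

124 kN

A = 497 mm².
P_max = σ_allow · A = 249 · 497 = 123800 N = 123.8 kN.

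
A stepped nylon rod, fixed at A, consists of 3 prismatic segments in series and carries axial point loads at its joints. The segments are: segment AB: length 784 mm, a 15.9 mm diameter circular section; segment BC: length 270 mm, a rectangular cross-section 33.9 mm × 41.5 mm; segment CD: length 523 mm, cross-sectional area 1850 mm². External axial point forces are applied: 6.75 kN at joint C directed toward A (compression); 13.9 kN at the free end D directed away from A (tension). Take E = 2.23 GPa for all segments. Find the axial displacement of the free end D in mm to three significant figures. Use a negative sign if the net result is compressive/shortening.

15.0 mm

Internal axial forces (sectioning from the free end, tension +): N_CD = 13.9 kN, N_BC = 7.15 kN, N_AB = 7.15 kN.
A_AB = 198.6 mm².
A_BC = 1407 mm².
δ_AB = 7150·784/(198.6·2230) = 12.66 mm
δ_BC = 7150·270/(1407·2230) = 0.6153 mm
δ_CD = 13900·523/(1850·2230) = 1.762 mm
δ = Σδ_i = 15.04 mm.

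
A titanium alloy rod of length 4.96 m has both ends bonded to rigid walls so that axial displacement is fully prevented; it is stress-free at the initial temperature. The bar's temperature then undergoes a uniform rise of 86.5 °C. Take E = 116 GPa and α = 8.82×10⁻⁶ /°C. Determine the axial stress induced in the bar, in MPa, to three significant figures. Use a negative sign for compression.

Free thermal expansion αLΔT = 8.82e-6 · 4960 · 86.5 = 3.784 mm.
The walls impose strain ε = −(3.784)/4960 = -7.6293e-04; σ = Eε = 116000 · -7.6293e-04 = -88.5 MPa.

-88.5 MPa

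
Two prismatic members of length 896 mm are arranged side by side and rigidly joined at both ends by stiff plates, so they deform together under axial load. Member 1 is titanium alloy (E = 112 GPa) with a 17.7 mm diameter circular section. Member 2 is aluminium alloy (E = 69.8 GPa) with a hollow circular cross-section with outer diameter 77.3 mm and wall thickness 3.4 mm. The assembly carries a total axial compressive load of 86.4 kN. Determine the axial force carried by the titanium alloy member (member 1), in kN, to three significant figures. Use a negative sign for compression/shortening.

A_1 = 246.1 mm².
A_2 = 789.4 mm².
Equal strain + equilibrium ⇒ each member carries load in proportion to AE: A₁E₁ = 27560000 N, A₂E₂ = 55100000 N, ΣAE = 82660000 N.
F₁ = P·A₁E₁/ΣAE = -86400·27560000/82660000 = -28810 N.

-28.8 kN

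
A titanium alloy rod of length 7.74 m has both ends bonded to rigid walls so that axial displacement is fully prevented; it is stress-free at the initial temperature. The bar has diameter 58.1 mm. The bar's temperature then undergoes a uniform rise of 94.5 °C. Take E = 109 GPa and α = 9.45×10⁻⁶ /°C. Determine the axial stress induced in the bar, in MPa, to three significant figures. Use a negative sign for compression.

-97.3 MPa

Free thermal expansion αLΔT = 9.45e-6 · 7740 · 94.5 = 6.912 mm.
The walls impose strain ε = −(6.912)/7740 = -8.9302e-04; σ = Eε = 109000 · -8.9302e-04 = -97.34 MPa.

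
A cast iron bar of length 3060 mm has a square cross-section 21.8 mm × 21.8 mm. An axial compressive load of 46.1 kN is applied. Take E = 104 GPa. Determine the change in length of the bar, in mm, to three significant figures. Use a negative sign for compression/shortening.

-2.85 mm

A = 475.2 mm².
δ_mech = NL/(AE) = -46100·3060/(475.2·104000) = -2.854 mm.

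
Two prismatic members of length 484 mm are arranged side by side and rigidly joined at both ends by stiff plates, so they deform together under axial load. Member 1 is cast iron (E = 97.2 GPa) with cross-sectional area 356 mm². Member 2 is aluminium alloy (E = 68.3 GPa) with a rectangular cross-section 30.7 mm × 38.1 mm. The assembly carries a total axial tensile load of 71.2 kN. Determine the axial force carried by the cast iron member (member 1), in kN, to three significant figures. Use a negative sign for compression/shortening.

A_2 = 1170 mm².
Equal strain + equilibrium ⇒ each member carries load in proportion to AE: A₁E₁ = 34600000 N, A₂E₂ = 79890000 N, ΣAE = 114500000 N.
F₁ = P·A₁E₁/ΣAE = 71200·34600000/114500000 = 21520 N.

21.5 kN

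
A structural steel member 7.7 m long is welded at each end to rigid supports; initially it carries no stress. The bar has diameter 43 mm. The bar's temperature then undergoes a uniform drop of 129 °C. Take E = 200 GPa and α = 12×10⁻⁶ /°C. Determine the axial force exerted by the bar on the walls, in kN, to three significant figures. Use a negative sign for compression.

Free thermal expansion αLΔT = 12e-6 · 7700 · -129 = -11.92 mm.
The walls impose strain ε = −(-11.92)/7700 = 1.5480e-03; σ = Eε = 200000 · 1.5480e-03 = 309.6 MPa.
Wall reaction R = σ·A = 309.6·1452 = 449600 N = 449.6 kN.

450 kN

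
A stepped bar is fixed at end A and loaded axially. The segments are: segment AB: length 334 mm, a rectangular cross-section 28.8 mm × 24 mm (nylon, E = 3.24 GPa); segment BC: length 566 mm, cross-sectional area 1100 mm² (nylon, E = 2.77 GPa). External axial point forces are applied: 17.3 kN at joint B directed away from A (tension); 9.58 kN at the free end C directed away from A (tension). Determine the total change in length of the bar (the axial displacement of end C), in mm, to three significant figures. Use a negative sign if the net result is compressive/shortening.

5.79 mm

Internal axial forces (sectioning from the free end, tension +): N_BC = 9.58 kN, N_AB = 26.88 kN.
A_AB = 691.2 mm².
δ_AB = 26880·334/(691.2·3240) = 4.009 mm
δ_BC = 9580·566/(1100·2770) = 1.78 mm
δ = Σδ_i = 5.788 mm.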